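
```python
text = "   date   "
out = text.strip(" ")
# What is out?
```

Answer: 'date'

Derivation:
Trace (tracking out):
text = '   date   '  # -> text = '   date   '
out = text.strip(' ')  # -> out = 'date'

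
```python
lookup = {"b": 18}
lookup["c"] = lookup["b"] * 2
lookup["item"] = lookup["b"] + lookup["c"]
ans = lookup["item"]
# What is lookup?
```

Trace (tracking lookup):
lookup = {'b': 18}  # -> lookup = {'b': 18}
lookup['c'] = lookup['b'] * 2  # -> lookup = {'b': 18, 'c': 36}
lookup['item'] = lookup['b'] + lookup['c']  # -> lookup = {'b': 18, 'c': 36, 'item': 54}
ans = lookup['item']  # -> ans = 54

Answer: {'b': 18, 'c': 36, 'item': 54}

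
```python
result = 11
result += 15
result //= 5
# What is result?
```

Trace (tracking result):
result = 11  # -> result = 11
result += 15  # -> result = 26
result //= 5  # -> result = 5

Answer: 5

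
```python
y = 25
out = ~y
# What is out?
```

Trace (tracking out):
y = 25  # -> y = 25
out = ~y  # -> out = -26

Answer: -26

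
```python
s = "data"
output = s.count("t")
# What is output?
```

Answer: 1

Derivation:
Trace (tracking output):
s = 'data'  # -> s = 'data'
output = s.count('t')  # -> output = 1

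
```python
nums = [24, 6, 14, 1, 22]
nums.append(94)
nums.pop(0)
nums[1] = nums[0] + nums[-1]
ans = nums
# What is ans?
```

Answer: [6, 100, 1, 22, 94]

Derivation:
Trace (tracking ans):
nums = [24, 6, 14, 1, 22]  # -> nums = [24, 6, 14, 1, 22]
nums.append(94)  # -> nums = [24, 6, 14, 1, 22, 94]
nums.pop(0)  # -> nums = [6, 14, 1, 22, 94]
nums[1] = nums[0] + nums[-1]  # -> nums = [6, 100, 1, 22, 94]
ans = nums  # -> ans = [6, 100, 1, 22, 94]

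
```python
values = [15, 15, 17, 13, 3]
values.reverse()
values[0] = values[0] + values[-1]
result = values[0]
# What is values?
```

Answer: [18, 13, 17, 15, 15]

Derivation:
Trace (tracking values):
values = [15, 15, 17, 13, 3]  # -> values = [15, 15, 17, 13, 3]
values.reverse()  # -> values = [3, 13, 17, 15, 15]
values[0] = values[0] + values[-1]  # -> values = [18, 13, 17, 15, 15]
result = values[0]  # -> result = 18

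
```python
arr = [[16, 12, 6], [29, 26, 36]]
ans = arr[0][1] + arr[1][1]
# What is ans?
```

Answer: 38

Derivation:
Trace (tracking ans):
arr = [[16, 12, 6], [29, 26, 36]]  # -> arr = [[16, 12, 6], [29, 26, 36]]
ans = arr[0][1] + arr[1][1]  # -> ans = 38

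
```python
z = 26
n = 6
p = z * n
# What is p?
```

Trace (tracking p):
z = 26  # -> z = 26
n = 6  # -> n = 6
p = z * n  # -> p = 156

Answer: 156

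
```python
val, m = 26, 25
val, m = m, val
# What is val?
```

Trace (tracking val):
val, m = (26, 25)  # -> val = 26, m = 25
val, m = (m, val)  # -> val = 25, m = 26

Answer: 25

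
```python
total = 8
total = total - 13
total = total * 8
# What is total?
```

Answer: -40

Derivation:
Trace (tracking total):
total = 8  # -> total = 8
total = total - 13  # -> total = -5
total = total * 8  # -> total = -40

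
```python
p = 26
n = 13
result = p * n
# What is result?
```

Trace (tracking result):
p = 26  # -> p = 26
n = 13  # -> n = 13
result = p * n  # -> result = 338

Answer: 338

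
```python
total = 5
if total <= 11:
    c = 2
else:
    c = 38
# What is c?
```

Answer: 2

Derivation:
Trace (tracking c):
total = 5  # -> total = 5
if total <= 11:  # condition is True
    c = 2  # -> c = 2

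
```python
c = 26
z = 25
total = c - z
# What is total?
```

Trace (tracking total):
c = 26  # -> c = 26
z = 25  # -> z = 25
total = c - z  # -> total = 1

Answer: 1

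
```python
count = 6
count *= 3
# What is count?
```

Trace (tracking count):
count = 6  # -> count = 6
count *= 3  # -> count = 18

Answer: 18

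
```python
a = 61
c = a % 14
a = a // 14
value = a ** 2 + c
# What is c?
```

Answer: 5

Derivation:
Trace (tracking c):
a = 61  # -> a = 61
c = a % 14  # -> c = 5
a = a // 14  # -> a = 4
value = a ** 2 + c  # -> value = 21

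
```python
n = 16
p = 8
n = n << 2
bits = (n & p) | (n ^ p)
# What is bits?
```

Trace (tracking bits):
n = 16  # -> n = 16
p = 8  # -> p = 8
n = n << 2  # -> n = 64
bits = n & p | n ^ p  # -> bits = 72

Answer: 72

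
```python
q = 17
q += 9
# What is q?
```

Answer: 26

Derivation:
Trace (tracking q):
q = 17  # -> q = 17
q += 9  # -> q = 26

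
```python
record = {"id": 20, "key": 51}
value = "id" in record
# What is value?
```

Trace (tracking value):
record = {'id': 20, 'key': 51}  # -> record = {'id': 20, 'key': 51}
value = 'id' in record  # -> value = True

Answer: True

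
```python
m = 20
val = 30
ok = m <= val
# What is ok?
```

Answer: True

Derivation:
Trace (tracking ok):
m = 20  # -> m = 20
val = 30  # -> val = 30
ok = m <= val  # -> ok = True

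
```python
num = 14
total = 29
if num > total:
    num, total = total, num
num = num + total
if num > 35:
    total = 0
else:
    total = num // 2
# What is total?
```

Trace (tracking total):
num = 14  # -> num = 14
total = 29  # -> total = 29
if num > total:  # condition is False
num = num + total  # -> num = 43
if num > 35:  # condition is True
    total = 0  # -> total = 0

Answer: 0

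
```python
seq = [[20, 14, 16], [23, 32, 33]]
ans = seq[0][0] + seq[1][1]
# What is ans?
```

Answer: 52

Derivation:
Trace (tracking ans):
seq = [[20, 14, 16], [23, 32, 33]]  # -> seq = [[20, 14, 16], [23, 32, 33]]
ans = seq[0][0] + seq[1][1]  # -> ans = 52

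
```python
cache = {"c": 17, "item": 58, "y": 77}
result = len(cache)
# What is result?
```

Answer: 3

Derivation:
Trace (tracking result):
cache = {'c': 17, 'item': 58, 'y': 77}  # -> cache = {'c': 17, 'item': 58, 'y': 77}
result = len(cache)  # -> result = 3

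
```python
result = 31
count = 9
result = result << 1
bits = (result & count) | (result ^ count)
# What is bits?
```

Answer: 63

Derivation:
Trace (tracking bits):
result = 31  # -> result = 31
count = 9  # -> count = 9
result = result << 1  # -> result = 62
bits = result & count | result ^ count  # -> bits = 63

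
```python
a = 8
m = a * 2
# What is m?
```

Answer: 16

Derivation:
Trace (tracking m):
a = 8  # -> a = 8
m = a * 2  # -> m = 16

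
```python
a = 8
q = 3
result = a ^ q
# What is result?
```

Trace (tracking result):
a = 8  # -> a = 8
q = 3  # -> q = 3
result = a ^ q  # -> result = 11

Answer: 11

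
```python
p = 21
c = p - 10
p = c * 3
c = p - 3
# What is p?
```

Answer: 33

Derivation:
Trace (tracking p):
p = 21  # -> p = 21
c = p - 10  # -> c = 11
p = c * 3  # -> p = 33
c = p - 3  # -> c = 30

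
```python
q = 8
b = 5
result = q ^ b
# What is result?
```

Answer: 13

Derivation:
Trace (tracking result):
q = 8  # -> q = 8
b = 5  # -> b = 5
result = q ^ b  # -> result = 13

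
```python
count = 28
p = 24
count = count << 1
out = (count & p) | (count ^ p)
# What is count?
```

Trace (tracking count):
count = 28  # -> count = 28
p = 24  # -> p = 24
count = count << 1  # -> count = 56
out = count & p | count ^ p  # -> out = 56

Answer: 56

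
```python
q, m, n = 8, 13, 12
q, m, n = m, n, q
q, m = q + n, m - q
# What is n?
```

Trace (tracking n):
q, m, n = (8, 13, 12)  # -> q = 8, m = 13, n = 12
q, m, n = (m, n, q)  # -> q = 13, m = 12, n = 8
q, m = (q + n, m - q)  # -> q = 21, m = -1

Answer: 8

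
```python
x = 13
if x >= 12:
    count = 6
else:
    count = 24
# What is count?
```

Answer: 6

Derivation:
Trace (tracking count):
x = 13  # -> x = 13
if x >= 12:  # condition is True
    count = 6  # -> count = 6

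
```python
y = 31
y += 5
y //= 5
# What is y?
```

Trace (tracking y):
y = 31  # -> y = 31
y += 5  # -> y = 36
y //= 5  # -> y = 7

Answer: 7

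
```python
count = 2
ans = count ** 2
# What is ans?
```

Trace (tracking ans):
count = 2  # -> count = 2
ans = count ** 2  # -> ans = 4

Answer: 4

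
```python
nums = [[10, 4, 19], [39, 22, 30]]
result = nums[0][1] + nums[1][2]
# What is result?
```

Trace (tracking result):
nums = [[10, 4, 19], [39, 22, 30]]  # -> nums = [[10, 4, 19], [39, 22, 30]]
result = nums[0][1] + nums[1][2]  # -> result = 34

Answer: 34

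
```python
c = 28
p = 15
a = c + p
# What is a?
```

Trace (tracking a):
c = 28  # -> c = 28
p = 15  # -> p = 15
a = c + p  # -> a = 43

Answer: 43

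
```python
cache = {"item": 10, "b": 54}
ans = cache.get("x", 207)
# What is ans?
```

Trace (tracking ans):
cache = {'item': 10, 'b': 54}  # -> cache = {'item': 10, 'b': 54}
ans = cache.get('x', 207)  # -> ans = 207

Answer: 207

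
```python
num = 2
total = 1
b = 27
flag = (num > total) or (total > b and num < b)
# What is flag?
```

Trace (tracking flag):
num = 2  # -> num = 2
total = 1  # -> total = 1
b = 27  # -> b = 27
flag = num > total or (total > b and num < b)  # -> flag = True

Answer: True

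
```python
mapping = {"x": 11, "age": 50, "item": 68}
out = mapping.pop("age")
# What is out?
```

Answer: 50

Derivation:
Trace (tracking out):
mapping = {'x': 11, 'age': 50, 'item': 68}  # -> mapping = {'x': 11, 'age': 50, 'item': 68}
out = mapping.pop('age')  # -> out = 50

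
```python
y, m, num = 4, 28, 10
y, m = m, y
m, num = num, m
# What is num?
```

Trace (tracking num):
y, m, num = (4, 28, 10)  # -> y = 4, m = 28, num = 10
y, m = (m, y)  # -> y = 28, m = 4
m, num = (num, m)  # -> m = 10, num = 4

Answer: 4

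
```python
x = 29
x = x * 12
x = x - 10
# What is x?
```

Answer: 338

Derivation:
Trace (tracking x):
x = 29  # -> x = 29
x = x * 12  # -> x = 348
x = x - 10  # -> x = 338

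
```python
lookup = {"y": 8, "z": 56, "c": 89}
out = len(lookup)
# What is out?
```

Answer: 3

Derivation:
Trace (tracking out):
lookup = {'y': 8, 'z': 56, 'c': 89}  # -> lookup = {'y': 8, 'z': 56, 'c': 89}
out = len(lookup)  # -> out = 3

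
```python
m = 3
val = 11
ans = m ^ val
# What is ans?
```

Answer: 8

Derivation:
Trace (tracking ans):
m = 3  # -> m = 3
val = 11  # -> val = 11
ans = m ^ val  # -> ans = 8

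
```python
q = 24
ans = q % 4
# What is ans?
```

Answer: 0

Derivation:
Trace (tracking ans):
q = 24  # -> q = 24
ans = q % 4  # -> ans = 0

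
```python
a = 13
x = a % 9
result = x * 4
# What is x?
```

Answer: 4

Derivation:
Trace (tracking x):
a = 13  # -> a = 13
x = a % 9  # -> x = 4
result = x * 4  # -> result = 16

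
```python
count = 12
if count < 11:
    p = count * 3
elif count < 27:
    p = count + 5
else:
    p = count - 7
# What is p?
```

Trace (tracking p):
count = 12  # -> count = 12
if count < 11:  # condition is False
elif count < 27:  # condition is True
    p = count + 5  # -> p = 17

Answer: 17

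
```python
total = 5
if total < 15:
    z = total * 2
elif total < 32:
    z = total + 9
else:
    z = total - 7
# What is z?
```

Answer: 10

Derivation:
Trace (tracking z):
total = 5  # -> total = 5
if total < 15:  # condition is True
    z = total * 2  # -> z = 10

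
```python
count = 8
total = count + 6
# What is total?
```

Trace (tracking total):
count = 8  # -> count = 8
total = count + 6  # -> total = 14

Answer: 14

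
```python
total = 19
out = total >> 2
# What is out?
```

Answer: 4

Derivation:
Trace (tracking out):
total = 19  # -> total = 19
out = total >> 2  # -> out = 4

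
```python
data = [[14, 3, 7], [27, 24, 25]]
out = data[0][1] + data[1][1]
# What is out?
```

Trace (tracking out):
data = [[14, 3, 7], [27, 24, 25]]  # -> data = [[14, 3, 7], [27, 24, 25]]
out = data[0][1] + data[1][1]  # -> out = 27

Answer: 27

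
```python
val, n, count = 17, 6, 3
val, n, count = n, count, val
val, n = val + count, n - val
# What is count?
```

Trace (tracking count):
val, n, count = (17, 6, 3)  # -> val = 17, n = 6, count = 3
val, n, count = (n, count, val)  # -> val = 6, n = 3, count = 17
val, n = (val + count, n - val)  # -> val = 23, n = -3

Answer: 17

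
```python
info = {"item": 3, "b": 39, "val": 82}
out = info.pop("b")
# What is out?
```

Trace (tracking out):
info = {'item': 3, 'b': 39, 'val': 82}  # -> info = {'item': 3, 'b': 39, 'val': 82}
out = info.pop('b')  # -> out = 39

Answer: 39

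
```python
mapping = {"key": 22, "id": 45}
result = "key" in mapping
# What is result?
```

Answer: True

Derivation:
Trace (tracking result):
mapping = {'key': 22, 'id': 45}  # -> mapping = {'key': 22, 'id': 45}
result = 'key' in mapping  # -> result = True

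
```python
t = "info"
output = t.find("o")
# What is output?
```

Trace (tracking output):
t = 'info'  # -> t = 'info'
output = t.find('o')  # -> output = 3

Answer: 3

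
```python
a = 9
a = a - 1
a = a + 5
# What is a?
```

Answer: 13

Derivation:
Trace (tracking a):
a = 9  # -> a = 9
a = a - 1  # -> a = 8
a = a + 5  # -> a = 13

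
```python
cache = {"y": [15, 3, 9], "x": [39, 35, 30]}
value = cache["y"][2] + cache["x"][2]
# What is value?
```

Trace (tracking value):
cache = {'y': [15, 3, 9], 'x': [39, 35, 30]}  # -> cache = {'y': [15, 3, 9], 'x': [39, 35, 30]}
value = cache['y'][2] + cache['x'][2]  # -> value = 39

Answer: 39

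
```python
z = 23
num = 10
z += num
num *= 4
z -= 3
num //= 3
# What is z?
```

Trace (tracking z):
z = 23  # -> z = 23
num = 10  # -> num = 10
z += num  # -> z = 33
num *= 4  # -> num = 40
z -= 3  # -> z = 30
num //= 3  # -> num = 13

Answer: 30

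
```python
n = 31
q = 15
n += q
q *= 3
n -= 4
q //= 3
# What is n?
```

Answer: 42

Derivation:
Trace (tracking n):
n = 31  # -> n = 31
q = 15  # -> q = 15
n += q  # -> n = 46
q *= 3  # -> q = 45
n -= 4  # -> n = 42
q //= 3  # -> q = 15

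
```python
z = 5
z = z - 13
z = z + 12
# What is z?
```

Trace (tracking z):
z = 5  # -> z = 5
z = z - 13  # -> z = -8
z = z + 12  # -> z = 4

Answer: 4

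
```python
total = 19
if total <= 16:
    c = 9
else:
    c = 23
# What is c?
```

Answer: 23

Derivation:
Trace (tracking c):
total = 19  # -> total = 19
if total <= 16:  # condition is False
else:
    c = 23  # -> c = 23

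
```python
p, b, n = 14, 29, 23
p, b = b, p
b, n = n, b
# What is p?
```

Trace (tracking p):
p, b, n = (14, 29, 23)  # -> p = 14, b = 29, n = 23
p, b = (b, p)  # -> p = 29, b = 14
b, n = (n, b)  # -> b = 23, n = 14

Answer: 29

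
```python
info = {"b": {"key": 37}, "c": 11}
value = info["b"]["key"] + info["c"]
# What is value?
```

Answer: 48

Derivation:
Trace (tracking value):
info = {'b': {'key': 37}, 'c': 11}  # -> info = {'b': {'key': 37}, 'c': 11}
value = info['b']['key'] + info['c']  # -> value = 48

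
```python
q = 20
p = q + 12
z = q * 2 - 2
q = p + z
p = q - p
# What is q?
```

Trace (tracking q):
q = 20  # -> q = 20
p = q + 12  # -> p = 32
z = q * 2 - 2  # -> z = 38
q = p + z  # -> q = 70
p = q - p  # -> p = 38

Answer: 70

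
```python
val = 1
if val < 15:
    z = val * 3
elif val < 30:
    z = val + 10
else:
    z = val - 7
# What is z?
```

Trace (tracking z):
val = 1  # -> val = 1
if val < 15:  # condition is True
    z = val * 3  # -> z = 3

Answer: 3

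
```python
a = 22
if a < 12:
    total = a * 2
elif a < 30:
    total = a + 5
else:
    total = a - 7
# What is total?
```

Answer: 27

Derivation:
Trace (tracking total):
a = 22  # -> a = 22
if a < 12:  # condition is False
elif a < 30:  # condition is True
    total = a + 5  # -> total = 27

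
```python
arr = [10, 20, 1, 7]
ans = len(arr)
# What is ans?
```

Answer: 4

Derivation:
Trace (tracking ans):
arr = [10, 20, 1, 7]  # -> arr = [10, 20, 1, 7]
ans = len(arr)  # -> ans = 4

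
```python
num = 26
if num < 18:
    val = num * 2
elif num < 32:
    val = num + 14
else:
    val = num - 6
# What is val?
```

Trace (tracking val):
num = 26  # -> num = 26
if num < 18:  # condition is False
elif num < 32:  # condition is True
    val = num + 14  # -> val = 40

Answer: 40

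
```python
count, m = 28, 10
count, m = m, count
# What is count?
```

Trace (tracking count):
count, m = (28, 10)  # -> count = 28, m = 10
count, m = (m, count)  # -> count = 10, m = 28

Answer: 10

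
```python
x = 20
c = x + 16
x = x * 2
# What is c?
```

Trace (tracking c):
x = 20  # -> x = 20
c = x + 16  # -> c = 36
x = x * 2  # -> x = 40

Answer: 36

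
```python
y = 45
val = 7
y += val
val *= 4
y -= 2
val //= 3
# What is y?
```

Answer: 50

Derivation:
Trace (tracking y):
y = 45  # -> y = 45
val = 7  # -> val = 7
y += val  # -> y = 52
val *= 4  # -> val = 28
y -= 2  # -> y = 50
val //= 3  # -> val = 9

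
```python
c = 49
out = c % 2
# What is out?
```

Answer: 1

Derivation:
Trace (tracking out):
c = 49  # -> c = 49
out = c % 2  # -> out = 1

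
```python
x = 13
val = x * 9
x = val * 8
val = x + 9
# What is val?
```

Answer: 945

Derivation:
Trace (tracking val):
x = 13  # -> x = 13
val = x * 9  # -> val = 117
x = val * 8  # -> x = 936
val = x + 9  # -> val = 945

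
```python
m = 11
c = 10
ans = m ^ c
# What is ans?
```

Trace (tracking ans):
m = 11  # -> m = 11
c = 10  # -> c = 10
ans = m ^ c  # -> ans = 1

Answer: 1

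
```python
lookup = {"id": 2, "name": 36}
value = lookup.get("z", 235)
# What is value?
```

Trace (tracking value):
lookup = {'id': 2, 'name': 36}  # -> lookup = {'id': 2, 'name': 36}
value = lookup.get('z', 235)  # -> value = 235

Answer: 235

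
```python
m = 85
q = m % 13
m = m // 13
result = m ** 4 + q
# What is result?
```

Trace (tracking result):
m = 85  # -> m = 85
q = m % 13  # -> q = 7
m = m // 13  # -> m = 6
result = m ** 4 + q  # -> result = 1303

Answer: 1303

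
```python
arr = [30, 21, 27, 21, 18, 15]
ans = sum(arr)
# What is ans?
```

Answer: 132

Derivation:
Trace (tracking ans):
arr = [30, 21, 27, 21, 18, 15]  # -> arr = [30, 21, 27, 21, 18, 15]
ans = sum(arr)  # -> ans = 132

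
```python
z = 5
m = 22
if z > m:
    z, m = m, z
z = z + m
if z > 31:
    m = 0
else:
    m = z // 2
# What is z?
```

Answer: 27

Derivation:
Trace (tracking z):
z = 5  # -> z = 5
m = 22  # -> m = 22
if z > m:  # condition is False
z = z + m  # -> z = 27
if z > 31:  # condition is False
else:
    m = z // 2  # -> m = 13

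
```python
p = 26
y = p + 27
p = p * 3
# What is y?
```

Answer: 53

Derivation:
Trace (tracking y):
p = 26  # -> p = 26
y = p + 27  # -> y = 53
p = p * 3  # -> p = 78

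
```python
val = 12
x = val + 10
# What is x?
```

Trace (tracking x):
val = 12  # -> val = 12
x = val + 10  # -> x = 22

Answer: 22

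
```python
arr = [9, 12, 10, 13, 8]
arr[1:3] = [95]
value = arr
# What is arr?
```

Trace (tracking arr):
arr = [9, 12, 10, 13, 8]  # -> arr = [9, 12, 10, 13, 8]
arr[1:3] = [95]  # -> arr = [9, 95, 13, 8]
value = arr  # -> value = [9, 95, 13, 8]

Answer: [9, 95, 13, 8]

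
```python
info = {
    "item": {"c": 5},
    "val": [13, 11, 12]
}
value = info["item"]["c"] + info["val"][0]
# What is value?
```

Answer: 18

Derivation:
Trace (tracking value):
info = {'item': {'c': 5}, 'val': [13, 11, 12]}  # -> info = {'item': {'c': 5}, 'val': [13, 11, 12]}
value = info['item']['c'] + info['val'][0]  # -> value = 18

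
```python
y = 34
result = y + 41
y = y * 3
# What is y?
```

Answer: 102

Derivation:
Trace (tracking y):
y = 34  # -> y = 34
result = y + 41  # -> result = 75
y = y * 3  # -> y = 102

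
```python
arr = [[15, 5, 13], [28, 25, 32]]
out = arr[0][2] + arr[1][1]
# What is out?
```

Answer: 38

Derivation:
Trace (tracking out):
arr = [[15, 5, 13], [28, 25, 32]]  # -> arr = [[15, 5, 13], [28, 25, 32]]
out = arr[0][2] + arr[1][1]  # -> out = 38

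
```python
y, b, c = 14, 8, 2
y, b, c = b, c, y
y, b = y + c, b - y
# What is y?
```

Answer: 22

Derivation:
Trace (tracking y):
y, b, c = (14, 8, 2)  # -> y = 14, b = 8, c = 2
y, b, c = (b, c, y)  # -> y = 8, b = 2, c = 14
y, b = (y + c, b - y)  # -> y = 22, b = -6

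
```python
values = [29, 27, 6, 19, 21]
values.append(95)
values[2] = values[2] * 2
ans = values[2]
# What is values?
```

Trace (tracking values):
values = [29, 27, 6, 19, 21]  # -> values = [29, 27, 6, 19, 21]
values.append(95)  # -> values = [29, 27, 6, 19, 21, 95]
values[2] = values[2] * 2  # -> values = [29, 27, 12, 19, 21, 95]
ans = values[2]  # -> ans = 12

Answer: [29, 27, 12, 19, 21, 95]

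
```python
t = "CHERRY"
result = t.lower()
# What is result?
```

Trace (tracking result):
t = 'CHERRY'  # -> t = 'CHERRY'
result = t.lower()  # -> result = 'cherry'

Answer: 'cherry'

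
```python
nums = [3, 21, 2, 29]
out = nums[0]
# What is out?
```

Answer: 3

Derivation:
Trace (tracking out):
nums = [3, 21, 2, 29]  # -> nums = [3, 21, 2, 29]
out = nums[0]  # -> out = 3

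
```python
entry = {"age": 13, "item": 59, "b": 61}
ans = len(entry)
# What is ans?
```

Trace (tracking ans):
entry = {'age': 13, 'item': 59, 'b': 61}  # -> entry = {'age': 13, 'item': 59, 'b': 61}
ans = len(entry)  # -> ans = 3

Answer: 3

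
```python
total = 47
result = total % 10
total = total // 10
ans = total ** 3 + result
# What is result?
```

Trace (tracking result):
total = 47  # -> total = 47
result = total % 10  # -> result = 7
total = total // 10  # -> total = 4
ans = total ** 3 + result  # -> ans = 71

Answer: 7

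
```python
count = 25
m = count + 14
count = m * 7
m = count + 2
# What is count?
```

Answer: 273

Derivation:
Trace (tracking count):
count = 25  # -> count = 25
m = count + 14  # -> m = 39
count = m * 7  # -> count = 273
m = count + 2  # -> m = 275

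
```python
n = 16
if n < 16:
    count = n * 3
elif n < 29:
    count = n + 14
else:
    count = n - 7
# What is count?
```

Trace (tracking count):
n = 16  # -> n = 16
if n < 16:  # condition is False
elif n < 29:  # condition is True
    count = n + 14  # -> count = 30

Answer: 30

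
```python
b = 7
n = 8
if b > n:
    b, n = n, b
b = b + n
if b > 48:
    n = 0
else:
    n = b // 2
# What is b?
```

Trace (tracking b):
b = 7  # -> b = 7
n = 8  # -> n = 8
if b > n:  # condition is False
b = b + n  # -> b = 15
if b > 48:  # condition is False
else:
    n = b // 2  # -> n = 7

Answer: 15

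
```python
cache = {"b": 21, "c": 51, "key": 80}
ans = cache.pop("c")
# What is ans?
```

Trace (tracking ans):
cache = {'b': 21, 'c': 51, 'key': 80}  # -> cache = {'b': 21, 'c': 51, 'key': 80}
ans = cache.pop('c')  # -> ans = 51

Answer: 51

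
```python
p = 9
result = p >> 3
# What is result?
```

Trace (tracking result):
p = 9  # -> p = 9
result = p >> 3  # -> result = 1

Answer: 1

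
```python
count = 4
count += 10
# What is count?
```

Trace (tracking count):
count = 4  # -> count = 4
count += 10  # -> count = 14

Answer: 14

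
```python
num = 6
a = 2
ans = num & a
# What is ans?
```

Answer: 2

Derivation:
Trace (tracking ans):
num = 6  # -> num = 6
a = 2  # -> a = 2
ans = num & a  # -> ans = 2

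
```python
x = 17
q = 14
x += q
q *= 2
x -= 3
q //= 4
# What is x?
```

Answer: 28

Derivation:
Trace (tracking x):
x = 17  # -> x = 17
q = 14  # -> q = 14
x += q  # -> x = 31
q *= 2  # -> q = 28
x -= 3  # -> x = 28
q //= 4  # -> q = 7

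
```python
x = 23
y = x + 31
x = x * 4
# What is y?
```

Trace (tracking y):
x = 23  # -> x = 23
y = x + 31  # -> y = 54
x = x * 4  # -> x = 92

Answer: 54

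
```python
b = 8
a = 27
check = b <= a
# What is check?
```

Answer: True

Derivation:
Trace (tracking check):
b = 8  # -> b = 8
a = 27  # -> a = 27
check = b <= a  # -> check = True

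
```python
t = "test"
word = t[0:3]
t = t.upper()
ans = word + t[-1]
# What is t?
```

Answer: 'TEST'

Derivation:
Trace (tracking t):
t = 'test'  # -> t = 'test'
word = t[0:3]  # -> word = 'tes'
t = t.upper()  # -> t = 'TEST'
ans = word + t[-1]  # -> ans = 'tesT'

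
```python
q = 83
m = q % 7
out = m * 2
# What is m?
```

Trace (tracking m):
q = 83  # -> q = 83
m = q % 7  # -> m = 6
out = m * 2  # -> out = 12

Answer: 6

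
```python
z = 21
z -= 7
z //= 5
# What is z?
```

Answer: 2

Derivation:
Trace (tracking z):
z = 21  # -> z = 21
z -= 7  # -> z = 14
z //= 5  # -> z = 2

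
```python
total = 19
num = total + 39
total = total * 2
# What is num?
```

Answer: 58

Derivation:
Trace (tracking num):
total = 19  # -> total = 19
num = total + 39  # -> num = 58
total = total * 2  # -> total = 38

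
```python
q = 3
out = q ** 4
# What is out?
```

Trace (tracking out):
q = 3  # -> q = 3
out = q ** 4  # -> out = 81

Answer: 81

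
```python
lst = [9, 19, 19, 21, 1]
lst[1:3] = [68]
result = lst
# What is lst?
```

Answer: [9, 68, 21, 1]

Derivation:
Trace (tracking lst):
lst = [9, 19, 19, 21, 1]  # -> lst = [9, 19, 19, 21, 1]
lst[1:3] = [68]  # -> lst = [9, 68, 21, 1]
result = lst  # -> result = [9, 68, 21, 1]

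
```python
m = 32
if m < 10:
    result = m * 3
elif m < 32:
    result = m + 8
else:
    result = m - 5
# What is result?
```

Answer: 27

Derivation:
Trace (tracking result):
m = 32  # -> m = 32
if m < 10:  # condition is False
elif m < 32:  # condition is False
else:
    result = m - 5  # -> result = 27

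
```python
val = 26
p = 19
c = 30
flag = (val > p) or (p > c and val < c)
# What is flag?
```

Trace (tracking flag):
val = 26  # -> val = 26
p = 19  # -> p = 19
c = 30  # -> c = 30
flag = val > p or (p > c and val < c)  # -> flag = True

Answer: True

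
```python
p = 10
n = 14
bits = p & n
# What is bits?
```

Trace (tracking bits):
p = 10  # -> p = 10
n = 14  # -> n = 14
bits = p & n  # -> bits = 10

Answer: 10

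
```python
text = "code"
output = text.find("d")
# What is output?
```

Answer: 2

Derivation:
Trace (tracking output):
text = 'code'  # -> text = 'code'
output = text.find('d')  # -> output = 2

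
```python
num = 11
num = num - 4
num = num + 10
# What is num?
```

Trace (tracking num):
num = 11  # -> num = 11
num = num - 4  # -> num = 7
num = num + 10  # -> num = 17

Answer: 17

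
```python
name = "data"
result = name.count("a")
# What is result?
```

Answer: 2

Derivation:
Trace (tracking result):
name = 'data'  # -> name = 'data'
result = name.count('a')  # -> result = 2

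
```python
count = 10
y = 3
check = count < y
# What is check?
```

Trace (tracking check):
count = 10  # -> count = 10
y = 3  # -> y = 3
check = count < y  # -> check = False

Answer: False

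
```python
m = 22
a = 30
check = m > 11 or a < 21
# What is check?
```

Trace (tracking check):
m = 22  # -> m = 22
a = 30  # -> a = 30
check = m > 11 or a < 21  # -> check = True

Answer: True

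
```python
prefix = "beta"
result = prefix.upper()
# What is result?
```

Answer: 'BETA'

Derivation:
Trace (tracking result):
prefix = 'beta'  # -> prefix = 'beta'
result = prefix.upper()  # -> result = 'BETA'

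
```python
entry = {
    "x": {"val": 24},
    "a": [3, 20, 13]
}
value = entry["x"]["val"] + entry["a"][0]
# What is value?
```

Trace (tracking value):
entry = {'x': {'val': 24}, 'a': [3, 20, 13]}  # -> entry = {'x': {'val': 24}, 'a': [3, 20, 13]}
value = entry['x']['val'] + entry['a'][0]  # -> value = 27

Answer: 27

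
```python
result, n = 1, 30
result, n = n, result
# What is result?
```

Answer: 30

Derivation:
Trace (tracking result):
result, n = (1, 30)  # -> result = 1, n = 30
result, n = (n, result)  # -> result = 30, n = 1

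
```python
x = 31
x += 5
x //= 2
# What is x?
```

Answer: 18

Derivation:
Trace (tracking x):
x = 31  # -> x = 31
x += 5  # -> x = 36
x //= 2  # -> x = 18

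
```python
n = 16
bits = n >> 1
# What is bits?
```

Answer: 8

Derivation:
Trace (tracking bits):
n = 16  # -> n = 16
bits = n >> 1  # -> bits = 8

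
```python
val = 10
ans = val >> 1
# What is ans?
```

Answer: 5

Derivation:
Trace (tracking ans):
val = 10  # -> val = 10
ans = val >> 1  # -> ans = 5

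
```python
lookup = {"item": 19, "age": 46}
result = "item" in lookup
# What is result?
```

Trace (tracking result):
lookup = {'item': 19, 'age': 46}  # -> lookup = {'item': 19, 'age': 46}
result = 'item' in lookup  # -> result = True

Answer: True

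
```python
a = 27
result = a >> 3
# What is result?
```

Trace (tracking result):
a = 27  # -> a = 27
result = a >> 3  # -> result = 3

Answer: 3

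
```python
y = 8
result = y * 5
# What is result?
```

Answer: 40

Derivation:
Trace (tracking result):
y = 8  # -> y = 8
result = y * 5  # -> result = 40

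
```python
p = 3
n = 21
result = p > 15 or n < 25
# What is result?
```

Trace (tracking result):
p = 3  # -> p = 3
n = 21  # -> n = 21
result = p > 15 or n < 25  # -> result = True

Answer: True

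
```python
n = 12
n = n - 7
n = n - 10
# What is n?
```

Answer: -5

Derivation:
Trace (tracking n):
n = 12  # -> n = 12
n = n - 7  # -> n = 5
n = n - 10  # -> n = -5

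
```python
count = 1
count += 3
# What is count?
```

Trace (tracking count):
count = 1  # -> count = 1
count += 3  # -> count = 4

Answer: 4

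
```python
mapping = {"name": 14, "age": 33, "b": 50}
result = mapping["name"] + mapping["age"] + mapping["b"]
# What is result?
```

Answer: 97

Derivation:
Trace (tracking result):
mapping = {'name': 14, 'age': 33, 'b': 50}  # -> mapping = {'name': 14, 'age': 33, 'b': 50}
result = mapping['name'] + mapping['age'] + mapping['b']  # -> result = 97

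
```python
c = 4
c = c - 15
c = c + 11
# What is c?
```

Answer: 0

Derivation:
Trace (tracking c):
c = 4  # -> c = 4
c = c - 15  # -> c = -11
c = c + 11  # -> c = 0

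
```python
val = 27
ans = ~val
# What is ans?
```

Answer: -28

Derivation:
Trace (tracking ans):
val = 27  # -> val = 27
ans = ~val  # -> ans = -28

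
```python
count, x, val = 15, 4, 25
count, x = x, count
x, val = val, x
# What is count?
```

Trace (tracking count):
count, x, val = (15, 4, 25)  # -> count = 15, x = 4, val = 25
count, x = (x, count)  # -> count = 4, x = 15
x, val = (val, x)  # -> x = 25, val = 15

Answer: 4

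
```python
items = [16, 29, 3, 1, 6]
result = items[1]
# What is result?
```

Answer: 29

Derivation:
Trace (tracking result):
items = [16, 29, 3, 1, 6]  # -> items = [16, 29, 3, 1, 6]
result = items[1]  # -> result = 29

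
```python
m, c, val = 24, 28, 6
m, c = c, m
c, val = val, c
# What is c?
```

Trace (tracking c):
m, c, val = (24, 28, 6)  # -> m = 24, c = 28, val = 6
m, c = (c, m)  # -> m = 28, c = 24
c, val = (val, c)  # -> c = 6, val = 24

Answer: 6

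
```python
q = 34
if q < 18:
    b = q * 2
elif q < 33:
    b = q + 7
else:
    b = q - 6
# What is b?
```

Trace (tracking b):
q = 34  # -> q = 34
if q < 18:  # condition is False
elif q < 33:  # condition is False
else:
    b = q - 6  # -> b = 28

Answer: 28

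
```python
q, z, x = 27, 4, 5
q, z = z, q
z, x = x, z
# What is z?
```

Trace (tracking z):
q, z, x = (27, 4, 5)  # -> q = 27, z = 4, x = 5
q, z = (z, q)  # -> q = 4, z = 27
z, x = (x, z)  # -> z = 5, x = 27

Answer: 5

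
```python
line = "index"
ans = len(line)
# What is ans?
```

Trace (tracking ans):
line = 'index'  # -> line = 'index'
ans = len(line)  # -> ans = 5

Answer: 5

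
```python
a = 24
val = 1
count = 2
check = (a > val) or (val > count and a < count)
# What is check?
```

Trace (tracking check):
a = 24  # -> a = 24
val = 1  # -> val = 1
count = 2  # -> count = 2
check = a > val or (val > count and a < count)  # -> check = True

Answer: True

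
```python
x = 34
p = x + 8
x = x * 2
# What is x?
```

Trace (tracking x):
x = 34  # -> x = 34
p = x + 8  # -> p = 42
x = x * 2  # -> x = 68

Answer: 68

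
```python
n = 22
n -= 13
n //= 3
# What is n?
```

Trace (tracking n):
n = 22  # -> n = 22
n -= 13  # -> n = 9
n //= 3  # -> n = 3

Answer: 3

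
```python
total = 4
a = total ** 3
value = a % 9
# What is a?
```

Trace (tracking a):
total = 4  # -> total = 4
a = total ** 3  # -> a = 64
value = a % 9  # -> value = 1

Answer: 64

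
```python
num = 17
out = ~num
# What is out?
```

Answer: -18

Derivation:
Trace (tracking out):
num = 17  # -> num = 17
out = ~num  # -> out = -18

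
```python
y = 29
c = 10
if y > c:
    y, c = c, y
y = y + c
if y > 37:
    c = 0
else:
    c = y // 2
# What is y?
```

Answer: 39

Derivation:
Trace (tracking y):
y = 29  # -> y = 29
c = 10  # -> c = 10
if y > c:  # condition is True
    y, c = (c, y)  # -> y = 10, c = 29
y = y + c  # -> y = 39
if y > 37:  # condition is True
    c = 0  # -> c = 0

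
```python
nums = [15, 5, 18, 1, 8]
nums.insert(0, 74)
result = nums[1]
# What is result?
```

Trace (tracking result):
nums = [15, 5, 18, 1, 8]  # -> nums = [15, 5, 18, 1, 8]
nums.insert(0, 74)  # -> nums = [74, 15, 5, 18, 1, 8]
result = nums[1]  # -> result = 15

Answer: 15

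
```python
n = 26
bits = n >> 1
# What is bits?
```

Trace (tracking bits):
n = 26  # -> n = 26
bits = n >> 1  # -> bits = 13

Answer: 13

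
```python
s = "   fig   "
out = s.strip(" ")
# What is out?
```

Trace (tracking out):
s = '   fig   '  # -> s = '   fig   '
out = s.strip(' ')  # -> out = 'fig'

Answer: 'fig'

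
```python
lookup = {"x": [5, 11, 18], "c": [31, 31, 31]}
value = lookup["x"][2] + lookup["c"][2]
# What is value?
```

Trace (tracking value):
lookup = {'x': [5, 11, 18], 'c': [31, 31, 31]}  # -> lookup = {'x': [5, 11, 18], 'c': [31, 31, 31]}
value = lookup['x'][2] + lookup['c'][2]  # -> value = 49

Answer: 49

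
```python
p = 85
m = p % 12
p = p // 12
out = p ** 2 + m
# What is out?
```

Trace (tracking out):
p = 85  # -> p = 85
m = p % 12  # -> m = 1
p = p // 12  # -> p = 7
out = p ** 2 + m  # -> out = 50

Answer: 50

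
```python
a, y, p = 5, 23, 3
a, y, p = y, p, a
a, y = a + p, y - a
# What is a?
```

Answer: 28

Derivation:
Trace (tracking a):
a, y, p = (5, 23, 3)  # -> a = 5, y = 23, p = 3
a, y, p = (y, p, a)  # -> a = 23, y = 3, p = 5
a, y = (a + p, y - a)  # -> a = 28, y = -20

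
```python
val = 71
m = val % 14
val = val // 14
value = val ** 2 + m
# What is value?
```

Answer: 26

Derivation:
Trace (tracking value):
val = 71  # -> val = 71
m = val % 14  # -> m = 1
val = val // 14  # -> val = 5
value = val ** 2 + m  # -> value = 26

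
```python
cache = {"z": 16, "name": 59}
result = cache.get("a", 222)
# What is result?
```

Answer: 222

Derivation:
Trace (tracking result):
cache = {'z': 16, 'name': 59}  # -> cache = {'z': 16, 'name': 59}
result = cache.get('a', 222)  # -> result = 222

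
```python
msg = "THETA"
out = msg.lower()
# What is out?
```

Answer: 'theta'

Derivation:
Trace (tracking out):
msg = 'THETA'  # -> msg = 'THETA'
out = msg.lower()  # -> out = 'theta'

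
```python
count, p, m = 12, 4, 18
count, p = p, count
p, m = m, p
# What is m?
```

Answer: 12

Derivation:
Trace (tracking m):
count, p, m = (12, 4, 18)  # -> count = 12, p = 4, m = 18
count, p = (p, count)  # -> count = 4, p = 12
p, m = (m, p)  # -> p = 18, m = 12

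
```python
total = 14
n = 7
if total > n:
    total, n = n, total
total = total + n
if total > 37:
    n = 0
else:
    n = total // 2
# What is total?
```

Answer: 21

Derivation:
Trace (tracking total):
total = 14  # -> total = 14
n = 7  # -> n = 7
if total > n:  # condition is True
    total, n = (n, total)  # -> total = 7, n = 14
total = total + n  # -> total = 21
if total > 37:  # condition is False
else:
    n = total // 2  # -> n = 10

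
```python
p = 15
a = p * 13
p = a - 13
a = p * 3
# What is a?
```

Answer: 546

Derivation:
Trace (tracking a):
p = 15  # -> p = 15
a = p * 13  # -> a = 195
p = a - 13  # -> p = 182
a = p * 3  # -> a = 546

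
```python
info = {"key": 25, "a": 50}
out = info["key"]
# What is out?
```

Trace (tracking out):
info = {'key': 25, 'a': 50}  # -> info = {'key': 25, 'a': 50}
out = info['key']  # -> out = 25

Answer: 25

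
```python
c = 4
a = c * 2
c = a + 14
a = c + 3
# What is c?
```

Trace (tracking c):
c = 4  # -> c = 4
a = c * 2  # -> a = 8
c = a + 14  # -> c = 22
a = c + 3  # -> a = 25

Answer: 22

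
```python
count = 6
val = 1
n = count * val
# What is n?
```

Answer: 6

Derivation:
Trace (tracking n):
count = 6  # -> count = 6
val = 1  # -> val = 1
n = count * val  # -> n = 6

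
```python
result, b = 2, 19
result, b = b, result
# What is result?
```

Answer: 19

Derivation:
Trace (tracking result):
result, b = (2, 19)  # -> result = 2, b = 19
result, b = (b, result)  # -> result = 19, b = 2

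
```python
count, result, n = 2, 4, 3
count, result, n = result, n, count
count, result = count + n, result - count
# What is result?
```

Answer: -1

Derivation:
Trace (tracking result):
count, result, n = (2, 4, 3)  # -> count = 2, result = 4, n = 3
count, result, n = (result, n, count)  # -> count = 4, result = 3, n = 2
count, result = (count + n, result - count)  # -> count = 6, result = -1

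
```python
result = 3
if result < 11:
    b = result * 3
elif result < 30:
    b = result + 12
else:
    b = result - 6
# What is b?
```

Trace (tracking b):
result = 3  # -> result = 3
if result < 11:  # condition is True
    b = result * 3  # -> b = 9

Answer: 9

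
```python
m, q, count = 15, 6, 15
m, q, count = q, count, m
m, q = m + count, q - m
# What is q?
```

Answer: 9

Derivation:
Trace (tracking q):
m, q, count = (15, 6, 15)  # -> m = 15, q = 6, count = 15
m, q, count = (q, count, m)  # -> m = 6, q = 15, count = 15
m, q = (m + count, q - m)  # -> m = 21, q = 9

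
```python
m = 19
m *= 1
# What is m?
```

Trace (tracking m):
m = 19  # -> m = 19
m *= 1  # -> m = 19

Answer: 19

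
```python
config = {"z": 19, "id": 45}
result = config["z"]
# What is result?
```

Answer: 19

Derivation:
Trace (tracking result):
config = {'z': 19, 'id': 45}  # -> config = {'z': 19, 'id': 45}
result = config['z']  # -> result = 19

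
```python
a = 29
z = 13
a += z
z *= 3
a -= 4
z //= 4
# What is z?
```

Trace (tracking z):
a = 29  # -> a = 29
z = 13  # -> z = 13
a += z  # -> a = 42
z *= 3  # -> z = 39
a -= 4  # -> a = 38
z //= 4  # -> z = 9

Answer: 9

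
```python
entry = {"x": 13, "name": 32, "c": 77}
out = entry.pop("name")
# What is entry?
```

Trace (tracking entry):
entry = {'x': 13, 'name': 32, 'c': 77}  # -> entry = {'x': 13, 'name': 32, 'c': 77}
out = entry.pop('name')  # -> out = 32

Answer: {'x': 13, 'c': 77}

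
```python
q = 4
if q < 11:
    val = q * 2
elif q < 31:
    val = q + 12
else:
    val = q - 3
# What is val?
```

Answer: 8

Derivation:
Trace (tracking val):
q = 4  # -> q = 4
if q < 11:  # condition is True
    val = q * 2  # -> val = 8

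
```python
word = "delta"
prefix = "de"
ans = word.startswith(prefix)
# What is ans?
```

Trace (tracking ans):
word = 'delta'  # -> word = 'delta'
prefix = 'de'  # -> prefix = 'de'
ans = word.startswith(prefix)  # -> ans = True

Answer: True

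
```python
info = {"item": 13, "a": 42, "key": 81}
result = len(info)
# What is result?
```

Answer: 3

Derivation:
Trace (tracking result):
info = {'item': 13, 'a': 42, 'key': 81}  # -> info = {'item': 13, 'a': 42, 'key': 81}
result = len(info)  # -> result = 3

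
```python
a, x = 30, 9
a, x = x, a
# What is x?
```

Answer: 30

Derivation:
Trace (tracking x):
a, x = (30, 9)  # -> a = 30, x = 9
a, x = (x, a)  # -> a = 9, x = 30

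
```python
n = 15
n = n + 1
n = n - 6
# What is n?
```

Answer: 10

Derivation:
Trace (tracking n):
n = 15  # -> n = 15
n = n + 1  # -> n = 16
n = n - 6  # -> n = 10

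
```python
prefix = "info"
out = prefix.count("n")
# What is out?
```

Trace (tracking out):
prefix = 'info'  # -> prefix = 'info'
out = prefix.count('n')  # -> out = 1

Answer: 1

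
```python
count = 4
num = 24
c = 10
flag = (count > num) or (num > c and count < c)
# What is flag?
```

Answer: True

Derivation:
Trace (tracking flag):
count = 4  # -> count = 4
num = 24  # -> num = 24
c = 10  # -> c = 10
flag = count > num or (num > c and count < c)  # -> flag = True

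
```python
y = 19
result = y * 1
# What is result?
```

Answer: 19

Derivation:
Trace (tracking result):
y = 19  # -> y = 19
result = y * 1  # -> result = 19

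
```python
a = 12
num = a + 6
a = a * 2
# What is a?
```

Trace (tracking a):
a = 12  # -> a = 12
num = a + 6  # -> num = 18
a = a * 2  # -> a = 24

Answer: 24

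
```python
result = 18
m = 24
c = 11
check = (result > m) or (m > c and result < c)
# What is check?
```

Answer: False

Derivation:
Trace (tracking check):
result = 18  # -> result = 18
m = 24  # -> m = 24
c = 11  # -> c = 11
check = result > m or (m > c and result < c)  # -> check = False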